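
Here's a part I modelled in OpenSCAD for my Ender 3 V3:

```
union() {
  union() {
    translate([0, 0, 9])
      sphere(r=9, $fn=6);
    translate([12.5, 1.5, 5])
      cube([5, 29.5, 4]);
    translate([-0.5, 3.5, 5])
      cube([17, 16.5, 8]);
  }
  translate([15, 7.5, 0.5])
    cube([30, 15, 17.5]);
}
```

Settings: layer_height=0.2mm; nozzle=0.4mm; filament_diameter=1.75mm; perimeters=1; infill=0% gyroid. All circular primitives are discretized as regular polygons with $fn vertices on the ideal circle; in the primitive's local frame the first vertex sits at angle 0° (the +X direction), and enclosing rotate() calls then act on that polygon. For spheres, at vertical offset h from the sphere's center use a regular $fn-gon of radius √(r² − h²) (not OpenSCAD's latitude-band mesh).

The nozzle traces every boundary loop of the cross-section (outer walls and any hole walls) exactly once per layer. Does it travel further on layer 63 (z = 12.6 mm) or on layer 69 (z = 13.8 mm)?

Layer 63 (z = 12.6): the r=9 sphere contributes a regular 6-gon of circumradius √(9²−3.6²) = 8.249 (perimeter = 2·6·8.249·sin(180°/6) = 49.49 mm); the cube at (12.5, 1.5) is not intersected at this z (z outside [5, 9]); the 17×16.5 cube at (-0.5, 3.5) contributes its full rectangle (perimeter 67.00 mm); Combining (union): the regions partially overlap (shared area 20.68 mm²), so the edge portions inside another operand are dropped and the merged outline is re-measured after clipping — boundary = 97.29 mm; the cube at (15, 7.5) is present — its section is the full 30×15 rectangle (perimeter 90.00 mm); Taking the union: the regions partially overlap (shared area 18.75 mm²), so the edge portions inside another operand are dropped and the merged outline is re-measured after clipping — boundary = 159.29 mm. So its perimeter = 159.29 mm. Layer 69 (z = 13.8): the r=9 sphere contributes a regular 6-gon of circumradius √(9²−4.8²) = 7.613 (perimeter = 2·6·7.613·sin(180°/6) = 45.68 mm); the cube at (12.5, 1.5) does not reach this height (z outside [5, 9]); the cube at (-0.5, 3.5) does not reach this height (z outside [5, 13]); Combining (union): only the r=9 sphere is present, so the union is just that shape — boundary = 45.68 mm; the 30×15 cube at (15, 7.5) contributes its full rectangle (perimeter 90.00 mm); Taking the union: the 2 present regions are separate (no shared area or edge), so areas and boundary lengths simply add and each stays a separate island — boundary = 135.68 mm. So its perimeter = 135.68 mm. Layer 63 is larger (159.29 vs 135.68 mm).

layer 63 (z = 12.6 mm)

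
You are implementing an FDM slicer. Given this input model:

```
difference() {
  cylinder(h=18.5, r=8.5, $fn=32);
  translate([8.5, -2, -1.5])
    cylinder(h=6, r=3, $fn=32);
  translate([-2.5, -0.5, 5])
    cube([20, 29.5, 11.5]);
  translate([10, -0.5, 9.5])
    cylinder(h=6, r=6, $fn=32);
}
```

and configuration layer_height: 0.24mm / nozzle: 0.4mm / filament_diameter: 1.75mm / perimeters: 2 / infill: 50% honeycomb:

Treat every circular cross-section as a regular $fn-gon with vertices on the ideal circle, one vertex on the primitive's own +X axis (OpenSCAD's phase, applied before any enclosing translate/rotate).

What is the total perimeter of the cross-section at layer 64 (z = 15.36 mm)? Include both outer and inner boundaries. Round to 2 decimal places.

52.39 mm

At z = 15.36 mm: the r=8.5 cylinder gives a regular 32-gon of circumradius 8.5 (constant along its height) (perimeter = 2·32·8.500·sin(180°/32) = 53.32 mm); the cylinder at (8.5, -2) is not intersected at this z (z outside [-1.5, 4.5]); the cube at (-2.5, -0.5) (footprint 20×29.5) is included at this height (perimeter 99.00 mm); the r=6 cylinder at (10, -0.5) gives a regular 32-gon of circumradius 6 (constant along its height) (perimeter = 2·32·6.000·sin(180°/32) = 37.64 mm); Taking the first minus the rest: starting from the r=8.5 cylinder, the 20×29.5 cube at (-2.5, -0.5) partially overlaps it — only the 82.74 mm² overlap (of its 590.00 mm²) is removed, clipping the outline; the r=6 cylinder at (10, -0.5) partially overlaps it — only the 14.77 mm² overlap (of its 112.37 mm²) is removed, clipping the outline — boundary = 52.39 mm. Overall, the cross-section is a single solid region. Total boundary length (outer) = 52.39 mm.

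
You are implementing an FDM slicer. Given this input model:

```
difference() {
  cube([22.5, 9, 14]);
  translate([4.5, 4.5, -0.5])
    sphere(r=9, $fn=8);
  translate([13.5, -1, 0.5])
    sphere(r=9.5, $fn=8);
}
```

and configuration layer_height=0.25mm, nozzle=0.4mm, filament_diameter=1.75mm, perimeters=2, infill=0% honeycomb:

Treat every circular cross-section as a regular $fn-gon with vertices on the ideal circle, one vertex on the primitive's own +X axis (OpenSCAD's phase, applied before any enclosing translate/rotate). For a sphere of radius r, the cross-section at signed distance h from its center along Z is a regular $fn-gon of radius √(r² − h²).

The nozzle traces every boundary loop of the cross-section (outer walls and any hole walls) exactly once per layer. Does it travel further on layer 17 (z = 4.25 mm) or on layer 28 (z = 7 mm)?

layer 28 (z = 7 mm)

Layer 17 (z = 4.25): the cube is present — its section is the full 22.5×9 rectangle (perimeter 63.00 mm); the r=9 sphere at (4.5, 4.5) contributes a regular 8-gon of circumradius √(9²−4.75²) = 7.644 (perimeter = 2·8·7.644·sin(180°/8) = 46.81 mm); the r=9.5 sphere at (13.5, -1) slices to a regular 8-gon of circumradius 8.729 (√(r²−h²) with h=3.75 from center) (perimeter = 2·8·8.729·sin(180°/8) = 53.44 mm); After the difference (first − rest): starting from the 22.5×9 cube, the r=9 sphere at (4.5, 4.5) partially overlaps it — only the 100.91 mm² overlap (of its 165.29 mm²) is removed, clipping the outline; the r=9.5 sphere at (13.5, -1) partially overlaps it — only the 60.90 mm² overlap (of its 215.49 mm²) is removed, clipping the outline — boundary = 39.08 mm. So its perimeter = 39.08 mm. Layer 28 (z = 7): the cube (footprint 22.5×9) is included at this height (perimeter 63.00 mm); the r=9 sphere at (4.5, 4.5) contributes a regular 8-gon of circumradius √(9²−7.5²) = 4.975 (perimeter = 2·8·4.975·sin(180°/8) = 30.46 mm); the r=9.5 sphere at (13.5, -1) slices to a regular 8-gon of circumradius 6.928 (√(r²−h²) with h=6.5 from center) (perimeter = 2·8·6.928·sin(180°/8) = 42.42 mm); Subtracting the remaining from the first: starting from the 22.5×9 cube, the r=9 sphere at (4.5, 4.5) partially overlaps it — only the 68.37 mm² overlap (of its 70.00 mm²) is removed, clipping the outline; the r=9.5 sphere at (13.5, -1) partially overlaps it — only the 52.42 mm² overlap (of its 135.76 mm²) is removed, clipping the outline — boundary = 76.53 mm. So its perimeter = 76.53 mm. Layer 28 is larger (76.53 vs 39.08 mm).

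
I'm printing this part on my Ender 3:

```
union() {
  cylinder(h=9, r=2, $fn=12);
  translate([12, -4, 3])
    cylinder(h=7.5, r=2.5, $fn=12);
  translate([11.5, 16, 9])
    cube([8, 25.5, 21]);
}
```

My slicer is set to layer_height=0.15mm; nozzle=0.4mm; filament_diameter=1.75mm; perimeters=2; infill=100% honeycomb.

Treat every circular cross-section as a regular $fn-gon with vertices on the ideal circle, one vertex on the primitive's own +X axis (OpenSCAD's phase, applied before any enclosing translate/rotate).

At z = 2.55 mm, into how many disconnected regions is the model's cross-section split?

1

At z = 2.55 mm: the r=2 cylinder contributes a regular 12-gon of circumradius 2; the cylinder at (12, -4) is absent (z outside [3, 10.5]); the cube at (11.5, 16) is absent (z outside [9, 30]); Taking the union: only the r=2 cylinder is present, so the union is just that shape — 1 connected region. The result has 1 disconnected region.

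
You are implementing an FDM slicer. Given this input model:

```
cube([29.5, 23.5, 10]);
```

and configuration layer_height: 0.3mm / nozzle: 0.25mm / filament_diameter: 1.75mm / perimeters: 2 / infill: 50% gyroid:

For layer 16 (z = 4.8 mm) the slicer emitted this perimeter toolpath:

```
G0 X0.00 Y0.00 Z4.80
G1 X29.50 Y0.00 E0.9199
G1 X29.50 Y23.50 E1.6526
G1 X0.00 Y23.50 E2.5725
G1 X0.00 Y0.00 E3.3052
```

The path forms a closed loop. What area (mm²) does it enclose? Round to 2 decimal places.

Apply the shoelace formula to the sequence of (X, Y) vertices; enclosed area = 693.25 mm².

693.25 mm²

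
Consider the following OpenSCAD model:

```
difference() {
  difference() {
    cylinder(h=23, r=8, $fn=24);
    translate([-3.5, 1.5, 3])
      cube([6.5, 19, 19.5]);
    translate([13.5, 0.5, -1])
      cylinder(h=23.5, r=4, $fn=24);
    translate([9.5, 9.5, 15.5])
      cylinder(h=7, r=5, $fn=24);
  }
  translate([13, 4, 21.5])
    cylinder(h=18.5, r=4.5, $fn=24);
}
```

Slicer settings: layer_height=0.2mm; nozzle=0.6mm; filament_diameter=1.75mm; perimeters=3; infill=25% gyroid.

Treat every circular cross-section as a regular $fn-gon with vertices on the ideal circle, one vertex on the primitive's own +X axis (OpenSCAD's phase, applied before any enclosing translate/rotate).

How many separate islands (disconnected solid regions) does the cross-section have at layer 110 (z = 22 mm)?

At z = 22 mm: the cylinder: section is a regular 24-gon, circumradius r=8; the 6.5×19 cube at (-3.5, 1.5) contributes its full rectangle; the r=4 cylinder at (13.5, 0.5) contributes a regular 24-gon of circumradius 4; the cylinder at (9.5, 9.5): section is a regular 24-gon, circumradius r=5; Taking the first minus the rest: starting from the r=8 cylinder, the 6.5×19 cube at (-3.5, 1.5) partially overlaps it — only the 40.44 mm² overlap (of its 123.50 mm²) is removed, clipping the outline; the r=4 cylinder at (13.5, 0.5) misses the remaining region (no effect); the r=5 cylinder at (9.5, 9.5) misses the remaining region (no effect) — 1 connected region; the r=4.5 cylinder at (13, 4) gives a regular 24-gon of circumradius 4.5 (constant along its height); Taking the first minus the rest: starting from that combined region, the r=4.5 cylinder at (13, 4) misses the remaining region (no effect) — 1 connected region. Overall, the cross-section is a single solid region. Island count = 1.

1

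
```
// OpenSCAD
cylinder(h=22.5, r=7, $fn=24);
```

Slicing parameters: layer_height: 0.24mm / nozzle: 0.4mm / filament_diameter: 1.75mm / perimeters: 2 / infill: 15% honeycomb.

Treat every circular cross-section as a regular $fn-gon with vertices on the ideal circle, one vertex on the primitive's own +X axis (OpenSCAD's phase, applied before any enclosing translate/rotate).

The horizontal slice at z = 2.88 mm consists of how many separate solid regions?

1

At z = 2.88 mm: the r=7 cylinder contributes a regular 24-gon of circumradius 7. The result has 1 disconnected region.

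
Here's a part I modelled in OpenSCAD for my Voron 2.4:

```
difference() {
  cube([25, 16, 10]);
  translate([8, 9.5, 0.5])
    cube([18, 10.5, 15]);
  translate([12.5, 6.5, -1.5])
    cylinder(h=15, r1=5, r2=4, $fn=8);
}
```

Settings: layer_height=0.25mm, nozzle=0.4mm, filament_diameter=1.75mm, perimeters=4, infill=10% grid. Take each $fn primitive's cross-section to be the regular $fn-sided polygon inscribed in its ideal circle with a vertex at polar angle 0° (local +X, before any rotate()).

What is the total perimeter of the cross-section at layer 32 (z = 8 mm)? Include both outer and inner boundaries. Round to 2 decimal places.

95.61 mm

At z = 8 mm: the cube is present — its section is the full 25×16 rectangle (perimeter 82.00 mm); the 18×10.5 cube at (8, 9.5) contributes its full rectangle (perimeter 57.00 mm); the cone at (12.5, 6.5): at t=0.633 of its height the radius interpolates to r₁+(r₂−r₁)t = 4.367, giving a regular 8-gon of that circumradius (perimeter = 2·8·4.367·sin(180°/8) = 26.74 mm); Taking the first minus the rest: starting from the 25×16 cube, the 18×10.5 cube at (8, 9.5) partially overlaps it — only the 110.50 mm² overlap (of its 189.00 mm²) is removed, clipping the outline; the cone at (12.5, 6.5) partially overlaps it — only the 49.44 mm² overlap (of its 53.93 mm²) is removed, clipping the outline — boundary = 95.61 mm. Overall, the cross-section is a single solid region. Total boundary length (outer) = 95.61 mm.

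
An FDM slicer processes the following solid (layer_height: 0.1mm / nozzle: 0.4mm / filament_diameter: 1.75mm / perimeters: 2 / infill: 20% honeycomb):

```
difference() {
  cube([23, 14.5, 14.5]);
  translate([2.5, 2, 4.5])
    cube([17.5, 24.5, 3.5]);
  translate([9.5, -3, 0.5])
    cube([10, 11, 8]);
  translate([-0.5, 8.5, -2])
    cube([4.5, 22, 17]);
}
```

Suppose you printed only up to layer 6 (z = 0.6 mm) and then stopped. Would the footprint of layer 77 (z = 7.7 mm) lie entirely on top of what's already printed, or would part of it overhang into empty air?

entirely on top

Compare the two slices. At z = 0.6: the 23×14.5 cube contributes its full rectangle (area 333.50 mm²); the cube at (2.5, 2) is not intersected at this z (z outside [4.5, 8]); the 10×11 cube at (9.5, -3) contributes its full rectangle (area 110.00 mm²); the cube at (-0.5, 8.5) is present — its section is the full 4.5×22 rectangle (area 99.00 mm²); Subtracting the remaining from the first: starting from the 23×14.5 cube (333.50 mm²), the 10×11 cube at (9.5, -3) partially overlaps it — only the 80.00 mm² overlap (of its 110.00 mm²) is removed, clipping the outline; the 4.5×22 cube at (-0.5, 8.5) partially overlaps it — only the 24.00 mm² overlap (of its 99.00 mm²) is removed, clipping the outline — area = 229.50 mm². At z = 7.7: the cube is present — its section is the full 23×14.5 rectangle (area 333.50 mm²); the cube at (2.5, 2) is present — its section is the full 17.5×24.5 rectangle (area 428.75 mm²); the cube at (9.5, -3) is present — its section is the full 10×11 rectangle (area 110.00 mm²); the cube at (-0.5, 8.5) is present — its section is the full 4.5×22 rectangle (area 99.00 mm²); After the difference (first − rest): starting from the 23×14.5 cube (333.50 mm²), the 17.5×24.5 cube at (2.5, 2) partially overlaps it — only the 218.75 mm² overlap (of its 428.75 mm²) is removed, clipping the outline; the 10×11 cube at (9.5, -3) partially overlaps it — only the 20.00 mm² overlap (of its 110.00 mm²) is removed, clipping the outline; the 4.5×22 cube at (-0.5, 8.5) partially overlaps it — only the 15.00 mm² overlap (of its 99.00 mm²) is removed, clipping the outline — area = 79.75 mm². Checking containment: the cross-section at z = 7.7 is a subset of the cross-section at z = 0.6.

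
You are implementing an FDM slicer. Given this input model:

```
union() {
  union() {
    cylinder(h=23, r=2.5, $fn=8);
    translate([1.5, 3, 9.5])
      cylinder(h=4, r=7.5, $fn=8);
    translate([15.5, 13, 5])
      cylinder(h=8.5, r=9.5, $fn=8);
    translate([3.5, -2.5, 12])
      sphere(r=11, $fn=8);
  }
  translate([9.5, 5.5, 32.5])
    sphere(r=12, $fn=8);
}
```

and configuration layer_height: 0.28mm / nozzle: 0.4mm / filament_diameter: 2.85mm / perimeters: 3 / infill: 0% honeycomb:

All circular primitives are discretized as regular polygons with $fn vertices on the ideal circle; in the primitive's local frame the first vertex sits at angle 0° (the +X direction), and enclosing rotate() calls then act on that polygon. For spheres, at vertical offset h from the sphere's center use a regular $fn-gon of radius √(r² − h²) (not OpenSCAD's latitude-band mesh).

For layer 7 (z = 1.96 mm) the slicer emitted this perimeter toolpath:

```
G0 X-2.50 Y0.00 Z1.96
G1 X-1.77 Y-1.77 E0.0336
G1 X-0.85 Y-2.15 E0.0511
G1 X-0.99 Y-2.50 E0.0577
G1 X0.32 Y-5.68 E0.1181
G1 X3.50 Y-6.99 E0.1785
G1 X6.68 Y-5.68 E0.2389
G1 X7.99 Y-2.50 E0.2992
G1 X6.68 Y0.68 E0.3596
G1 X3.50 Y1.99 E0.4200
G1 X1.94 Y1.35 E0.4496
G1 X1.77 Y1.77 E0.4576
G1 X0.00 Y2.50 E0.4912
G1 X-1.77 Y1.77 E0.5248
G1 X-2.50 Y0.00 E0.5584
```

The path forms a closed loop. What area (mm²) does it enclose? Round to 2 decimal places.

67.26 mm²

Apply the shoelace formula to the sequence of (X, Y) vertices; enclosed area = 67.26 mm².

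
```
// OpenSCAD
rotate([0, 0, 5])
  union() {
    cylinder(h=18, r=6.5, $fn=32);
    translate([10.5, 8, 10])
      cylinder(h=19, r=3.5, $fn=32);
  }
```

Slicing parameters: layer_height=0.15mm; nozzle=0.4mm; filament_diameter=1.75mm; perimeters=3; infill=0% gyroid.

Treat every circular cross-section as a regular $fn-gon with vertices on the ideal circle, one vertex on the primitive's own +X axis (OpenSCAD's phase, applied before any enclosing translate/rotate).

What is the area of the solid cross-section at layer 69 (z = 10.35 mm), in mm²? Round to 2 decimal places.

At z = 10.35 mm: the r=6.5 cylinder gives a regular 32-gon of circumradius 6.5 (constant along its height) (area = (32/2)·6.500²·sin(360°/32) = 131.88 mm²); the r=3.5 cylinder at (10.5, 8) contributes a regular 32-gon of circumradius 3.5 (area = (32/2)·3.500²·sin(360°/32) = 38.24 mm²); Taking the union: the 2 present regions are separate (no shared area or edge), so areas and boundary lengths simply add and each stays a separate island — area = 170.12 mm²; (whole slice rotated 5° about Z — lengths, areas and connectivity unchanged). Overall, the cross-section has 2 separate islands. Net area = 170.12 mm².

170.12 mm²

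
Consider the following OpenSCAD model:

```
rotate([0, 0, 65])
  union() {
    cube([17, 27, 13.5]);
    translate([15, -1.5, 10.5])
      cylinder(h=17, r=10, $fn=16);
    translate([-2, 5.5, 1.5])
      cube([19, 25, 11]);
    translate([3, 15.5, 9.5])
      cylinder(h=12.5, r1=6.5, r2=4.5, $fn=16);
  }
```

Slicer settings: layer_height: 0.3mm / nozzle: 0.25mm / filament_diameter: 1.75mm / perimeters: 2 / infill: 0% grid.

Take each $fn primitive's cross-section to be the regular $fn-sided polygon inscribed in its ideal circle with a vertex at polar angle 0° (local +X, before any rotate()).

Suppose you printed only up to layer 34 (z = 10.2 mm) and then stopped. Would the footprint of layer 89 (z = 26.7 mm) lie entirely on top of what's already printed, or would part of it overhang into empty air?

Compare the two slices. At z = 10.2: the cube is present — its section is the full 17×27 rectangle (area 459.00 mm²); the cylinder at (15, -1.5) is absent (z outside [10.5, 27.5]); the cube at (-2, 5.5) is present — its section is the full 19×25 rectangle (area 475.00 mm²); the cone at (3, 15.5): at t=0.056 of its height the radius interpolates to r₁+(r₂−r₁)t = 6.388, giving a regular 16-gon of that circumradius (area = (16/2)·6.388²·sin(360°/16) = 124.93 mm²); Merging all regions: the regions partially overlap — summed areas 1058.93 mm² minus the doubly-counted overlap 483.61 mm² gives 575.31 mm² — area = 575.31 mm²; (rotated 65° about Z; rotation is an isometry so areas/perimeters/island counts are preserved). At z = 26.7: the cube does not reach this height (z outside [0, 13.5]); the cylinder at (15, -1.5): section is a regular 16-gon, circumradius r=10 (area = (16/2)·10.000²·sin(360°/16) = 306.15 mm²); the cube at (-2, 5.5) is absent (z outside [1.5, 12.5]); the cone at (3, 15.5) is not intersected at this z (z outside [9.5, 22]); Taking the union: only the r=10 cylinder at (15, -1.5) is present, so the union is just that shape — area = 306.15 mm²; (rotated 65° about Z; rotation is an isometry so areas/perimeters/island counts are preserved). Checking containment: at z = 26.7 the cross-section extends beyond the z = 10.2 cross-section by about 227.78 mm².

part overhangs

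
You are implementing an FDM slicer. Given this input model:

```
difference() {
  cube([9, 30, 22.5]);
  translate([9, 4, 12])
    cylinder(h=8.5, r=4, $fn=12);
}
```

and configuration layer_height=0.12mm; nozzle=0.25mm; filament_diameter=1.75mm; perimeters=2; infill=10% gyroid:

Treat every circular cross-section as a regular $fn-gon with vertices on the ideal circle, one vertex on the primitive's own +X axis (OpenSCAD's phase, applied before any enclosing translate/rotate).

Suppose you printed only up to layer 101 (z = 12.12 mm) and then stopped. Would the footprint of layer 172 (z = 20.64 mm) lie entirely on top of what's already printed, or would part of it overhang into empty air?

part overhangs

Compare the two slices. At z = 12.12: the cube (footprint 9×30) is included at this height (area 270.00 mm²); the r=4 cylinder at (9, 4) contributes a regular 12-gon of circumradius 4 (area = (12/2)·4.000²·sin(360°/12) = 48.00 mm²); Subtracting the remaining from the first: starting from the 9×30 cube (270.00 mm²), the r=4 cylinder at (9, 4) partially overlaps it — only the 24.00 mm² overlap (of its 48.00 mm²) is removed, clipping the outline — area = 246.00 mm². At z = 20.64: the cube is present — its section is the full 9×30 rectangle (area 270.00 mm²); the cylinder at (9, 4) does not reach this height (z outside [12, 20.5]); Taking the first minus the rest: none of the subtracted shapes is present at this height, so the 9×30 cube is unchanged — area = 270.00 mm². Checking containment: at z = 20.64 the cross-section extends beyond the z = 12.12 cross-section by about 24.00 mm².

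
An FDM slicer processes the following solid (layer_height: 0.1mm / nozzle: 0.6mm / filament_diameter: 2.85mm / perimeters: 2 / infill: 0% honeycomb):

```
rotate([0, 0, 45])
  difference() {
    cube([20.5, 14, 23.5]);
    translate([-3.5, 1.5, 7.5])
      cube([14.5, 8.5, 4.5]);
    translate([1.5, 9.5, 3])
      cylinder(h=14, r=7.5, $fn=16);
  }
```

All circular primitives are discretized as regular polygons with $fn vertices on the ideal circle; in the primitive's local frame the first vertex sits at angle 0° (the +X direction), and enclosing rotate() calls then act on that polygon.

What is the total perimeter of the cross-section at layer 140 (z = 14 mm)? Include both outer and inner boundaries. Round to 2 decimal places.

68.08 mm

At z = 14 mm: the cube (footprint 20.5×14) is included at this height (perimeter 69.00 mm); the cube at (-3.5, 1.5) does not reach this height (z outside [7.5, 12]); the r=7.5 cylinder at (1.5, 9.5) contributes a regular 16-gon of circumradius 7.5 (perimeter = 2·16·7.500·sin(180°/16) = 46.82 mm); After the difference (first − rest): starting from the 20.5×14 cube, the r=7.5 cylinder at (1.5, 9.5) partially overlaps it — only the 91.94 mm² overlap (of its 172.21 mm²) is removed, clipping the outline — boundary = 68.08 mm; (rotated 45° about Z; rotation is an isometry so areas/perimeters/island counts are preserved). Overall, the cross-section is a single solid region. Total boundary length (outer) = 68.08 mm.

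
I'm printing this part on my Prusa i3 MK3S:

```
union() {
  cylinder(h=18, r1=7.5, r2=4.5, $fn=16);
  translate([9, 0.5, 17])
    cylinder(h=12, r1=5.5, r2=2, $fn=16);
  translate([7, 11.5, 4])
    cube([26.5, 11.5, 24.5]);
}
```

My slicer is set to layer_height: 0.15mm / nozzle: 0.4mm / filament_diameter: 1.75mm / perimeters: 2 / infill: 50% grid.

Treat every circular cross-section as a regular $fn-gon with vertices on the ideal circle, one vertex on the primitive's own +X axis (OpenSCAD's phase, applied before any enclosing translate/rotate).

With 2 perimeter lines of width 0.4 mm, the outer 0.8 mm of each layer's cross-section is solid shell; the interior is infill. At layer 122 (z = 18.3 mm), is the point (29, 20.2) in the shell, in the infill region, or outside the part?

At z = 18.3 mm: the cone is not intersected at this z (z outside [0, 18]); the cone at (9, 0.5) contributes a regular 16-gon of circumradius 5.121 (interpolated between r1=5.5 and r2=2 at t=0.108); the cube at (7, 11.5) is present — its section is the full 26.5×11.5 rectangle; Merging all regions: the 2 present regions are separate (no shared area or edge), so areas and boundary lengths simply add and each stays a separate island — 2 connected regions. Overall, the cross-section has 2 separate islands. The nearest boundary edge runs (7.00, 23.00)→(33.50, 23.00); distance from the point to it = 2.80 mm. (Shell/infill is judged within the island containing the point — the largest one.) The point is inside the cross-section and 2.80 mm from the nearest boundary — more than the 0.8 mm shell width (2 × 0.4), so it's in the infill interior.

infill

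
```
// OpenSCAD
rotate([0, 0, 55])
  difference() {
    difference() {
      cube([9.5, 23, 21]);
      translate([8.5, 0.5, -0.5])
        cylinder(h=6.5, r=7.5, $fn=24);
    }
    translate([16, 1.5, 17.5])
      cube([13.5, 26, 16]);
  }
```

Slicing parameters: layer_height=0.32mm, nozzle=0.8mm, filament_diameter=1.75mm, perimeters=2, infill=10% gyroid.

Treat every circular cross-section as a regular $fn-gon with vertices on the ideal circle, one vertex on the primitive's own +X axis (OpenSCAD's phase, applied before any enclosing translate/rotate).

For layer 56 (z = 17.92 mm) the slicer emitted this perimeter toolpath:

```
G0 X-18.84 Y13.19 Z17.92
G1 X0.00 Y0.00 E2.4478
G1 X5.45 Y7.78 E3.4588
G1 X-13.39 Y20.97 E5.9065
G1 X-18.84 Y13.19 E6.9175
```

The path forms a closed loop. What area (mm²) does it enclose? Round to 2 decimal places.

Apply the shoelace formula to the sequence of (X, Y) vertices; enclosed area = 218.46 mm².

218.46 mm²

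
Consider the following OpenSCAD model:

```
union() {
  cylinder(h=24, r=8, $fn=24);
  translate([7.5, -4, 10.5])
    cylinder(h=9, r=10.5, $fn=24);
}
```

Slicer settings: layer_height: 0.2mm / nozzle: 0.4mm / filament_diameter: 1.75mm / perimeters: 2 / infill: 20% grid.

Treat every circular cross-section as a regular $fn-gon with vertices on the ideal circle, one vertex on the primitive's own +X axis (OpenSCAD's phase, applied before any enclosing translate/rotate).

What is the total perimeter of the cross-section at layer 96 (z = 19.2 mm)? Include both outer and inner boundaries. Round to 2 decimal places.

76.32 mm

At z = 19.2 mm: the r=8 cylinder contributes a regular 24-gon of circumradius 8 (perimeter = 2·24·8.000·sin(180°/24) = 50.12 mm); the r=10.5 cylinder at (7.5, -4) contributes a regular 24-gon of circumradius 10.5 (perimeter = 2·24·10.500·sin(180°/24) = 65.79 mm); Taking the union: the regions partially overlap (shared area 112.59 mm²), so the edge portions inside another operand are dropped and the merged outline is re-measured after clipping — boundary = 76.32 mm. Overall, the cross-section is a single solid region. Total boundary length (outer) = 76.32 mm.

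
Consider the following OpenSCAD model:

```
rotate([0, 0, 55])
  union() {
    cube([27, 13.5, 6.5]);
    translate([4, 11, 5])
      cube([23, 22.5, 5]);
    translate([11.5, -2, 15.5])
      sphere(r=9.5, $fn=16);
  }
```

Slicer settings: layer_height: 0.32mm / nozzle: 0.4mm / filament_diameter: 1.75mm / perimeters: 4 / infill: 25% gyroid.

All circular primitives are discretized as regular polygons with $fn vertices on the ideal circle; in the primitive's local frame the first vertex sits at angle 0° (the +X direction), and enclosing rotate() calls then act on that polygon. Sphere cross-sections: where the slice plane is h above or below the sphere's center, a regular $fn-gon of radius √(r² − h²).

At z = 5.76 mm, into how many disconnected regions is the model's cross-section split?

1

At z = 5.76 mm: the cube is present — its section is the full 27×13.5 rectangle; the cube at (4, 11) is present — its section is the full 23×22.5 rectangle; the sphere at (11.5, -2) is absent (|z−center|=9.740 > r=9.5); Taking the union: the regions partially overlap (shared area 57.50 mm²), so overlapping operands fuse into one piece — 1 connected region; (rotated 55° about Z; rotation is an isometry so areas/perimeters/island counts are preserved). The result has 1 disconnected region.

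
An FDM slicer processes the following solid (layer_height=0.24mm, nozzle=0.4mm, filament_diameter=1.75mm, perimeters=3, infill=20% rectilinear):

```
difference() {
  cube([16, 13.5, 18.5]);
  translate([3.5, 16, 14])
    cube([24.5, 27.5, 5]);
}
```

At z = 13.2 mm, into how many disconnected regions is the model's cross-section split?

At z = 13.2 mm: the 16×13.5 cube contributes its full rectangle; the cube at (3.5, 16) is absent (z outside [14, 19]); Subtracting the remaining from the first: none of the subtracted shapes is present at this height, so the 16×13.5 cube is unchanged — 1 connected region. The result has 1 disconnected region.

1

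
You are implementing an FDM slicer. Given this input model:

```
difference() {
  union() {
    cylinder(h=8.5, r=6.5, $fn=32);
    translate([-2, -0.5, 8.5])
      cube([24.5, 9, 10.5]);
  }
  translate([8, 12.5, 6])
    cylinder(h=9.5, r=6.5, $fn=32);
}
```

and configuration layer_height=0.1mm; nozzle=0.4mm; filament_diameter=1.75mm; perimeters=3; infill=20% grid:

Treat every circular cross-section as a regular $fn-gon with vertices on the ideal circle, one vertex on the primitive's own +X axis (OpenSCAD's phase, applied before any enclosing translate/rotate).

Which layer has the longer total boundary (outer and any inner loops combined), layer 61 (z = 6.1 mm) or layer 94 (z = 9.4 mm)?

layer 94 (z = 9.4 mm)

Layer 61 (z = 6.1): the r=6.5 cylinder contributes a regular 32-gon of circumradius 6.5 (perimeter = 2·32·6.500·sin(180°/32) = 40.78 mm); the cube at (-2, -0.5) does not reach this height (z outside [8.5, 19]); Taking the union: only the r=6.5 cylinder is present, so the union is just that shape — boundary = 40.78 mm; the cylinder at (8, 12.5): section is a regular 32-gon, circumradius r=6.5 (perimeter = 2·32·6.500·sin(180°/32) = 40.78 mm); After the difference (first − rest): starting from the result so far, the r=6.5 cylinder at (8, 12.5) misses the remaining region (no effect) — boundary = 40.78 mm. So its perimeter = 40.78 mm. Layer 94 (z = 9.4): the cylinder does not reach this height (z outside [0, 8.5]); the cube at (-2, -0.5) is present — its section is the full 24.5×9 rectangle (perimeter 67.00 mm); Merging all regions: only the 24.5×9 cube at (-2, -0.5) is present, so the union is just that shape — boundary = 67.00 mm; the r=6.5 cylinder at (8, 12.5) contributes a regular 32-gon of circumradius 6.5 (perimeter = 2·32·6.500·sin(180°/32) = 40.78 mm); After the difference (first − rest): starting from the result so far, the r=6.5 cylinder at (8, 12.5) partially overlaps it — only the 17.62 mm² overlap (of its 131.88 mm²) is removed, clipping the outline — boundary = 68.57 mm. So its perimeter = 68.57 mm. Layer 94 is larger (68.57 vs 40.78 mm).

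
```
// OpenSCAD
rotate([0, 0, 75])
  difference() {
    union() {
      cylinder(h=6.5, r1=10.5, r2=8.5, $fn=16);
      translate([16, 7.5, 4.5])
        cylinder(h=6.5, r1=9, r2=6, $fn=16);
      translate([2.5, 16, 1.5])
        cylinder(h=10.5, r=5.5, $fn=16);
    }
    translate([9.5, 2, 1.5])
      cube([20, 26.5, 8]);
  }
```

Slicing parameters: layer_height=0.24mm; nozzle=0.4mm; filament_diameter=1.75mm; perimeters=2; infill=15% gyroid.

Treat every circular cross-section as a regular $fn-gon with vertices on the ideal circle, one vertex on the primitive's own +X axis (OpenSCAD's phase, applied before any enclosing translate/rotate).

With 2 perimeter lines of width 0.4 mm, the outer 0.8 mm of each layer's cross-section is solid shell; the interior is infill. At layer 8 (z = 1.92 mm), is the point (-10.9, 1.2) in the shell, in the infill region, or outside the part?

outside

At z = 1.92 mm: the cone contributes a regular 16-gon of circumradius 9.909 (interpolated between r1=10.5 and r2=8.5 at t=0.295); the cone at (16, 7.5) is not intersected at this z (z outside [4.5, 11]); the r=5.5 cylinder at (2.5, 16) gives a regular 16-gon of circumradius 5.5 (constant along its height); Taking the union: the 2 present regions are separate (no shared area or edge), so areas and boundary lengths simply add and each stays a separate island — 2 connected regions; the cube at (9.5, 2) is present — its section is the full 20×26.5 rectangle; Subtracting the remaining from the first: starting from the result so far, the 20×26.5 cube at (9.5, 2) partially overlaps it — only the 0.00 mm² overlap (of its 530.00 mm²) is removed, clipping the outline — 2 connected regions; (rotated 75° about Z; rotation is an isometry so areas/perimeters/island counts are preserved). Overall, the cross-section has 2 separate islands. Undo the 75° rotation: the query point maps to (-1.662, 10.839) in the un-rotated model frame. The nearest boundary edge runs (0.40, 10.92)→(-1.39, 12.11); distance from the point to it = 1.21 mm. The point is not inside any of the regions above, so it lies outside the cross-section (1.21 mm from the nearest boundary).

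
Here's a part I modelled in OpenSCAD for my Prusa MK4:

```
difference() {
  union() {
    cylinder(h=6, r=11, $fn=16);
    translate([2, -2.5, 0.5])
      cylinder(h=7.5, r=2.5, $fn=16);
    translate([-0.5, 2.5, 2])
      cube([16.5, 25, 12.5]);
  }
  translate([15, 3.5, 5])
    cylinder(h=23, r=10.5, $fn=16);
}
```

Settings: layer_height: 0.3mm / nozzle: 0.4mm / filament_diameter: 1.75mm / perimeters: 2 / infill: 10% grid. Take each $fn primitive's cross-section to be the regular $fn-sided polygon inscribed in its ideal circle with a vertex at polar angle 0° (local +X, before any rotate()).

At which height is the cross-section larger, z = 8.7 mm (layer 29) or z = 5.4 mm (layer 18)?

Layer 29 (z = 8.7): the cylinder does not reach this height (z outside [0, 6]); the cylinder at (2, -2.5) is not intersected at this z (z outside [0.5, 8]); the 16.5×25 cube at (-0.5, 2.5) contributes its full rectangle (area 412.50 mm²); Taking the union: only the 16.5×25 cube at (-0.5, 2.5) is present, so the union is just that shape — area = 412.50 mm²; the cylinder at (15, 3.5): section is a regular 16-gon, circumradius r=10.5 (area = (16/2)·10.500²·sin(360°/16) = 337.53 mm²); Subtracting the remaining from the first: starting from that combined region (412.50 mm²), the r=10.5 cylinder at (15, 3.5) partially overlaps it — only the 106.18 mm² overlap (of its 337.53 mm²) is removed, clipping the outline — area = 306.32 mm². So its area = 306.32 mm². Layer 18 (z = 5.4): the r=11 cylinder contributes a regular 16-gon of circumradius 11 (area = (16/2)·11.000²·sin(360°/16) = 370.44 mm²); the r=2.5 cylinder at (2, -2.5) contributes a regular 16-gon of circumradius 2.5 (area = (16/2)·2.500²·sin(360°/16) = 19.13 mm²); the cube at (-0.5, 2.5) (footprint 16.5×25) is included at this height (area 412.50 mm²); Taking the union: the regions partially overlap — summed areas 802.07 mm² minus the doubly-counted overlap 89.09 mm² gives 712.98 mm² — area = 712.98 mm²; the cylinder at (15, 3.5): section is a regular 16-gon, circumradius r=10.5 (area = (16/2)·10.500²·sin(360°/16) = 337.53 mm²); Taking the first minus the rest: starting from the result so far (712.98 mm²), the r=10.5 cylinder at (15, 3.5) partially overlaps it — only the 139.45 mm² overlap (of its 337.53 mm²) is removed, clipping the outline — area = 573.53 mm². So its area = 573.53 mm². Layer 18 is larger (573.53 vs 306.32 mm²).

layer 18 (z = 5.4 mm)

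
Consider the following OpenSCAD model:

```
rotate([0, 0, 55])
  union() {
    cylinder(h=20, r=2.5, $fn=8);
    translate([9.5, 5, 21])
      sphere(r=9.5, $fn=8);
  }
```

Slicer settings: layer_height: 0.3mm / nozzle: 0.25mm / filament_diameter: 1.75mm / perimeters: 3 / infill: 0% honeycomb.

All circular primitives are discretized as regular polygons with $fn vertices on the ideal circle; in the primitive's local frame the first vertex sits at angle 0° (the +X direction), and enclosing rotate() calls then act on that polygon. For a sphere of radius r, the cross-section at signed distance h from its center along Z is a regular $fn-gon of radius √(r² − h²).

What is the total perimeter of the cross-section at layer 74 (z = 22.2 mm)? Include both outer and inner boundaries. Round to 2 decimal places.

At z = 22.2 mm: the cylinder does not reach this height (z outside [0, 20]); the sphere at (9.5, 5): section is a regular 8-gon, circumradius = √(r²−h²) = √(9.5²−1.2²) = 9.424 (perimeter = 2·8·9.424·sin(180°/8) = 57.70 mm); Taking the union: only the r=9.5 sphere at (9.5, 5) is present, so the union is just that shape — boundary = 57.70 mm; (whole slice rotated 55° about Z — lengths, areas and connectivity unchanged). Overall, the cross-section is a single solid region. Total boundary length (outer) = 57.70 mm.

57.70 mm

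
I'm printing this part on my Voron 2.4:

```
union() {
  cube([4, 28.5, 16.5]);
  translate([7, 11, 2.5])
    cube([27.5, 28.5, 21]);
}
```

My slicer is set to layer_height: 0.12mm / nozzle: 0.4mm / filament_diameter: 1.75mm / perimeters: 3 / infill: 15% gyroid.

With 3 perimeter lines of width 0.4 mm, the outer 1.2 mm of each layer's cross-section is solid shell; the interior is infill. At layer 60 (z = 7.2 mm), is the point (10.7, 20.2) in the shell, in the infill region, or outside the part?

At z = 7.2 mm: the cube (footprint 4×28.5) is included at this height; the 27.5×28.5 cube at (7, 11) contributes its full rectangle; Merging all regions: the 2 present regions are separate (no shared area or edge), so areas and boundary lengths simply add and each stays a separate island — 2 connected regions. Overall, the cross-section has 2 separate islands. The nearest boundary edge runs (7.00, 11.00)→(7.00, 39.50); distance from the point to it = 3.70 mm. (Shell/infill is judged within the island containing the point — the largest one.) The point is inside the cross-section and 3.70 mm from the nearest boundary — more than the 1.2 mm shell width (3 × 0.4), so it's in the infill interior.

infill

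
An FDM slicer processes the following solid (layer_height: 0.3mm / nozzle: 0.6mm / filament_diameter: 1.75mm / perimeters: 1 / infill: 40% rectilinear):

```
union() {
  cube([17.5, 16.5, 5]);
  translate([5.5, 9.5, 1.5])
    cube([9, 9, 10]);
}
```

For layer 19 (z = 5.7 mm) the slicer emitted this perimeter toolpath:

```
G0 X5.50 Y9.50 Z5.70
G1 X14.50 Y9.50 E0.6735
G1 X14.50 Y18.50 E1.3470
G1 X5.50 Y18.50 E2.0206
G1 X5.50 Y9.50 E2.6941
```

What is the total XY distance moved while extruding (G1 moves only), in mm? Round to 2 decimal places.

Sum the Euclidean lengths of each G1 segment: total = 36.00 mm.

36.00 mm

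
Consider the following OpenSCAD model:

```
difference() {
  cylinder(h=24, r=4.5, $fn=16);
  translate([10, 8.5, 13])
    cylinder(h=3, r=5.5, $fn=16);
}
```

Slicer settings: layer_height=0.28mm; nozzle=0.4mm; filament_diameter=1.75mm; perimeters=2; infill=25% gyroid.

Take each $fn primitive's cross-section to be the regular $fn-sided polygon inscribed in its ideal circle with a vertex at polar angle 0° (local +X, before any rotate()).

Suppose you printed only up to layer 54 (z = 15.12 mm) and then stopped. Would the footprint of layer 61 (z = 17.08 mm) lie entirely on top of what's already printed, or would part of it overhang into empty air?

entirely on top

Compare the two slices. At z = 15.12: the cylinder: section is a regular 16-gon, circumradius r=4.5 (area = (16/2)·4.500²·sin(360°/16) = 61.99 mm²); the cylinder at (10, 8.5): section is a regular 16-gon, circumradius r=5.5 (area = (16/2)·5.500²·sin(360°/16) = 92.61 mm²); Subtracting the remaining from the first: starting from the r=4.5 cylinder (61.99 mm²), the r=5.5 cylinder at (10, 8.5) misses the remaining region (no effect) — area = 61.99 mm². At z = 17.08: the r=4.5 cylinder gives a regular 16-gon of circumradius 4.5 (constant along its height) (area = (16/2)·4.500²·sin(360°/16) = 61.99 mm²); the cylinder at (10, 8.5) is absent (z outside [13, 16]); Taking the first minus the rest: none of the subtracted shapes is present at this height, so the r=4.5 cylinder is unchanged — area = 61.99 mm². Checking containment: the cross-section at z = 17.08 is a subset of the cross-section at z = 15.12.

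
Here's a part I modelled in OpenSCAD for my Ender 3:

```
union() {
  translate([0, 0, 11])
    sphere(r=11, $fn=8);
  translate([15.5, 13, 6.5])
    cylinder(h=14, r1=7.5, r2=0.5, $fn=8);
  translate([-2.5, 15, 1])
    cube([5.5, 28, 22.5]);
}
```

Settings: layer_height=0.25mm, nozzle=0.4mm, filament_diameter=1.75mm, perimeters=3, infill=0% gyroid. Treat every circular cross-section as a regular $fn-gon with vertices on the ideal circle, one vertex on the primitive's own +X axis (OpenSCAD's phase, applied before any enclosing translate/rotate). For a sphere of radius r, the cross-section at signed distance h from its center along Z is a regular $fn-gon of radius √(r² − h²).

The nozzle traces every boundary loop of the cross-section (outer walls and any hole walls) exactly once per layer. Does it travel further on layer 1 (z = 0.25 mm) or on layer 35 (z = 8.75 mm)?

layer 35 (z = 8.75 mm)

Layer 1 (z = 0.25): the r=11 sphere contributes a regular 8-gon of circumradius √(11²−10.75²) = 2.332 (perimeter = 2·8·2.332·sin(180°/8) = 14.28 mm); the cone at (15.5, 13) is absent (z outside [6.5, 20.5]); the cube at (-2.5, 15) is absent (z outside [1, 23.5]); Merging all regions: only the r=11 sphere is present, so the union is just that shape — boundary = 14.28 mm. So its perimeter = 14.28 mm. Layer 35 (z = 8.75): the sphere: section is a regular 8-gon, circumradius = √(r²−h²) = √(11²−2.25²) = 10.767 (perimeter = 2·8·10.767·sin(180°/8) = 65.93 mm); the cone at (15.5, 13) (r1=7.5→r2=0.5) has section circumradius 6.375 here — a regular 8-gon (perimeter = 2·8·6.375·sin(180°/8) = 39.03 mm); the cube at (-2.5, 15) is present — its section is the full 5.5×28 rectangle (perimeter 67.00 mm); Taking the union: the 3 present regions are separate (no shared area or edge), so areas and boundary lengths simply add and each stays a separate island — boundary = 171.96 mm. So its perimeter = 171.96 mm. Layer 35 is larger (171.96 vs 14.28 mm).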